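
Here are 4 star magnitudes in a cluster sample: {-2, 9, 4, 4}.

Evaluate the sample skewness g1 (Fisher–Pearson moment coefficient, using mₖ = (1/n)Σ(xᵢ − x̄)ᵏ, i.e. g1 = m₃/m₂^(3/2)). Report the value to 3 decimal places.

x̄ = (-2 + 9 + 4 + 4) / 4 = 3.7500
deviations (xᵢ − x̄): -5.7500, 5.2500, 0.2500, 0.2500
Σ(xᵢ − x̄)² = 60.7500 ⇒ m₂ = 60.7500/4 = 15.18750
Σ(xᵢ − x̄)³ = -45.3750 ⇒ m₃ = -45.3750/4 = -11.34375
m₂^(3/2) = 15.18750^(1.5) = 59.18742
g1 = m₃ / m₂^(3/2) = -11.34375 / 59.18742 ≈ -0.192

-0.192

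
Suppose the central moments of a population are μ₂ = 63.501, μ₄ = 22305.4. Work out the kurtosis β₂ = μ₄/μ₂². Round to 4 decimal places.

μ₂² = 63.501² = 4032.37700
μ₄/μ₂² = 22305.4 / 4032.37700 = 5.53158
β₂ ≈ 5.5316

5.5316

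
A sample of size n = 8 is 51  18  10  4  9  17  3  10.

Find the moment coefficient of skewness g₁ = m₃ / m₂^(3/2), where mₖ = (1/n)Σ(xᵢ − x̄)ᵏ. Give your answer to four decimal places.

x̄ = (51 + 18 + 10 + 4 + 9 + 17 + 3 + 10) / 8 = 15.2500
deviations (xᵢ − x̄): 35.7500, 2.7500, -5.2500, -11.2500, -6.2500, 1.7500, -12.2500, -5.2500
Σ(xᵢ − x̄)² = 1659.5000 ⇒ m₂ = 1659.5000/8 = 207.43750
Σ(xᵢ − x̄)³ = 41921.2500 ⇒ m₃ = 41921.2500/8 = 5240.15625
m₂^(3/2) = 207.43750^(1.5) = 2987.65816
g₁ = m₃ / m₂^(3/2) = 5240.15625 / 2987.65816 ≈ 1.7539

1.7539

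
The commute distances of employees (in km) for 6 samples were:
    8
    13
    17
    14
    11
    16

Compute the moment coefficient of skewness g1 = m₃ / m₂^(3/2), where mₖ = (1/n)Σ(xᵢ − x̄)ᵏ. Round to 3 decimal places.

-0.413

x̄ = (8 + 13 + 17 + 14 + 11 + 16) / 6 = 13.1667
deviations (xᵢ − x̄): -5.1667, -0.1667, 3.8333, 0.8333, -2.1667, 2.8333
Σ(xᵢ − x̄)² = 54.8333 ⇒ m₂ = 54.8333/6 = 9.13889
Σ(xᵢ − x̄)³ = -68.4444 ⇒ m₃ = -68.4444/6 = -11.40741
m₂^(3/2) = 9.13889^(1.5) = 27.62741
g1 = m₃ / m₂^(3/2) = -11.40741 / 27.62741 ≈ -0.413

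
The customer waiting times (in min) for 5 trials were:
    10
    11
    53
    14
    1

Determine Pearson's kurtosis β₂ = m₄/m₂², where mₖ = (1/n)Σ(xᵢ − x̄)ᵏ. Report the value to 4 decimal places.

3.0031

x̄ = 17.8000
Σ(xᵢ − x̄)² = 1642.8000 ⇒ m₂ = 328.56000
Σ(xᵢ − x̄)⁴ = 1620927.6960 ⇒ m₄ = 324185.53920
m₂² = 107951.67360
β₂ = m₄/m₂² = 324185.53920 / 107951.67360 ≈ 3.0031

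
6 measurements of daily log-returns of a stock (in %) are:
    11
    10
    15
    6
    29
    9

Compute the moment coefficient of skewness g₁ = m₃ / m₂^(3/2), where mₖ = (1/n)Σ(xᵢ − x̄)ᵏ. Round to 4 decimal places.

x̄ = (11 + 10 + 15 + 6 + 29 + 9) / 6 = 13.3333
deviations (xᵢ − x̄): -2.3333, -3.3333, 1.6667, -7.3333, 15.6667, -4.3333
Σ(xᵢ − x̄)² = 337.3333 ⇒ m₂ = 337.3333/6 = 56.22222
Σ(xᵢ − x̄)³ = 3324.4444 ⇒ m₃ = 3324.4444/6 = 554.07407
m₂^(3/2) = 56.22222^(1.5) = 421.56254
g₁ = m₃ / m₂^(3/2) = 554.07407 / 421.56254 ≈ 1.3143

1.3143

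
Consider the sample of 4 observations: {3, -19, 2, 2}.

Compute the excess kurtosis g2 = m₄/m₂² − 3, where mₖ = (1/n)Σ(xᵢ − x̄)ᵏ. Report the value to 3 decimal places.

-0.672

x̄ = -3.0000
Σ(xᵢ − x̄)² = 342.0000 ⇒ m₂ = 85.50000
Σ(xᵢ − x̄)⁴ = 68082.0000 ⇒ m₄ = 17020.50000
m₂² = 7310.25000
g2 = m₄/m₂² − 3 = 2.32831 − 3 ≈ -0.672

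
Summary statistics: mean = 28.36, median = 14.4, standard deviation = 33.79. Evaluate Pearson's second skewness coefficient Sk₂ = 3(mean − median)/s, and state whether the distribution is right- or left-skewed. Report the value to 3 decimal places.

1.239, right-skewed

Sk₂ = 3(28.36 − 14.4) / 33.79 = 3 × 13.9600 / 33.79
    = 41.8800 / 33.79 ≈ 1.239
Sk₂ > 0 ⇒ mean > median ⇒ right-skewed (positive skew).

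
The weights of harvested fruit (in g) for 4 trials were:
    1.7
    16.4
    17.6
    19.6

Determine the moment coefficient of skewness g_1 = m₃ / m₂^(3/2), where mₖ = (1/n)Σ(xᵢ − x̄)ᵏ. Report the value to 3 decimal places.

-1.064

x̄ = (1.7 + 16.4 + 17.6 + 19.6) / 4 = 13.8250
deviations (xᵢ − x̄): -12.1250, 2.5750, 3.7750, 5.7750
Σ(xᵢ − x̄)² = 201.2475 ⇒ m₂ = 201.2475/4 = 50.31188
Σ(xᵢ − x̄)³ = -1519.0946 ⇒ m₃ = -1519.0946/4 = -379.77366
m₂^(3/2) = 50.31188^(1.5) = 356.86648
g_1 = m₃ / m₂^(3/2) = -379.77366 / 356.86648 ≈ -1.064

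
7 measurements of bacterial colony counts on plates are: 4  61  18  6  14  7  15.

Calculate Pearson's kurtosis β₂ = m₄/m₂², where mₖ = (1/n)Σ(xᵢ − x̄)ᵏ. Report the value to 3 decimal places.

4.539

x̄ = 17.8571
Σ(xᵢ − x̄)² = 2334.8571 ⇒ m₂ = 333.55102
Σ(xᵢ − x̄)⁴ = 3535281.4810 ⇒ m₄ = 505040.21158
m₂² = 111256.28322
β₂ = m₄/m₂² = 505040.21158 / 111256.28322 ≈ 4.539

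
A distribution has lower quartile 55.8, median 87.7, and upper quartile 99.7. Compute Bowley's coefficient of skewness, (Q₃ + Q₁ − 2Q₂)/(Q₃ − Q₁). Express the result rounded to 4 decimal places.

numerator: Q₃ + Q₁ − 2Q₂ = 99.7 + 55.8 − 2×87.7 = -19.9000
denominator: Q₃ − Q₁ = 99.7 − 55.8 = 43.9000
Bowley skewness = -19.9000 / 43.9000 ≈ -0.4533

-0.4533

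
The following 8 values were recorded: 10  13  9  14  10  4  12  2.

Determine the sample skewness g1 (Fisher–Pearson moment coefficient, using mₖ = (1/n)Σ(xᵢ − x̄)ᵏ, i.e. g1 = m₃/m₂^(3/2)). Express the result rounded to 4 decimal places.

x̄ = (10 + 13 + 9 + 14 + 10 + 4 + 12 + 2) / 8 = 9.2500
deviations (xᵢ − x̄): 0.7500, 3.7500, -0.2500, 4.7500, 0.7500, -5.2500, 2.7500, -7.2500
Σ(xᵢ − x̄)² = 125.5000 ⇒ m₂ = 125.5000/8 = 15.68750
Σ(xᵢ − x̄)³ = -344.2500 ⇒ m₃ = -344.2500/8 = -43.03125
m₂^(3/2) = 15.68750^(1.5) = 62.13419
g1 = m₃ / m₂^(3/2) = -43.03125 / 62.13419 ≈ -0.6926

-0.6926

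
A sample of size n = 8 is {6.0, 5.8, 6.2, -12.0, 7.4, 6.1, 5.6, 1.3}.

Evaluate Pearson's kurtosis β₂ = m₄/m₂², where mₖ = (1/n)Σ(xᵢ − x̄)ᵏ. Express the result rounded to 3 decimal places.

x̄ = 3.3000
Σ(xᵢ − x̄)² = 289.9800 ⇒ m₂ = 36.24750
Σ(xᵢ − x̄)⁴ = 55349.0886 ⇒ m₄ = 6918.63608
m₂² = 1313.88126
β₂ = m₄/m₂² = 6918.63608 / 1313.88126 ≈ 5.266

5.266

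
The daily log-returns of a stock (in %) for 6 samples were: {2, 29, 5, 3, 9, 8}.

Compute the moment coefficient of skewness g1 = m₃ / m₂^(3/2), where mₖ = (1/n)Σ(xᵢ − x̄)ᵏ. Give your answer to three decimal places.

1.500

x̄ = (2 + 29 + 5 + 3 + 9 + 8) / 6 = 9.3333
deviations (xᵢ − x̄): -7.3333, 19.6667, -4.3333, -6.3333, -0.3333, -1.3333
Σ(xᵢ − x̄)² = 501.3333 ⇒ m₂ = 501.3333/6 = 83.55556
Σ(xᵢ − x̄)³ = 6874.4444 ⇒ m₃ = 6874.4444/6 = 1145.74074
m₂^(3/2) = 83.55556^(1.5) = 763.77071
g1 = m₃ / m₂^(3/2) = 1145.74074 / 763.77071 ≈ 1.500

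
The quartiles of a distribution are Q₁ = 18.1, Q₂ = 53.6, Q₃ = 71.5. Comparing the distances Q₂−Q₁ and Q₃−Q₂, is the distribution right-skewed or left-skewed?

left-skewed

Q₂ − Q₁ = 35.5;  Q₃ − Q₂ = 17.9
Q₂ − Q₁ > Q₃ − Q₂ ⇒ the lower half is more spread out ⇒ left-skewed.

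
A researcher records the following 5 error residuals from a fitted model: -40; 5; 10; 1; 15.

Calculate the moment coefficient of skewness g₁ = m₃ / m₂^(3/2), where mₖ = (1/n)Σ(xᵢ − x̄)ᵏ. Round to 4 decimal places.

x̄ = (-40 + 5 + 10 + 1 + 15) / 5 = -1.8000
deviations (xᵢ − x̄): -38.2000, 6.8000, 11.8000, 2.8000, 16.8000
Σ(xᵢ − x̄)² = 1934.8000 ⇒ m₂ = 1934.8000/5 = 386.96000
Σ(xᵢ − x̄)³ = -49021.9200 ⇒ m₃ = -49021.9200/5 = -9804.38400
m₂^(3/2) = 386.96000^(1.5) = 7612.00582
g₁ = m₃ / m₂^(3/2) = -9804.38400 / 7612.00582 ≈ -1.2880

-1.2880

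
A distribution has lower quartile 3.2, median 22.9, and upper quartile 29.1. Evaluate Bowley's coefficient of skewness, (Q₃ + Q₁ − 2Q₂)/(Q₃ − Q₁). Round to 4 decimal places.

numerator: Q₃ + Q₁ − 2Q₂ = 29.1 + 3.2 − 2×22.9 = -13.5000
denominator: Q₃ − Q₁ = 29.1 − 3.2 = 25.9000
Bowley skewness = -13.5000 / 25.9000 ≈ -0.5212

-0.5212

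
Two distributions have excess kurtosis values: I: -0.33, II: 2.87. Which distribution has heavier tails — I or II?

II

Higher excess kurtosis ⇒ heavier tails relative to the normal distribution.
-0.33 vs 2.87: the larger is 2.87, so II has heavier tails. (II is leptokurtic — heavier-than-normal tails; the other is platykurtic.)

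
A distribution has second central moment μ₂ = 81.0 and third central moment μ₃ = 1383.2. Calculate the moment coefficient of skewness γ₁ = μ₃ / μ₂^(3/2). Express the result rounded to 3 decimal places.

σ = √μ₂ = √81.0 = 9.00000
σ³ = μ₂^(3/2) = 729.00000
γ₁ = μ₃/σ³ = 1383.2 / 729.00000 ≈ 1.897

1.897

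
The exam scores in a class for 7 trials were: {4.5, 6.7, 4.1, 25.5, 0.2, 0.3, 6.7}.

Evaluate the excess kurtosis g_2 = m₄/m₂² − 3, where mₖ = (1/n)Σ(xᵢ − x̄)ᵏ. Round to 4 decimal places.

1.3476

x̄ = 6.8571
Σ(xᵢ − x̄)² = 448.0771 ⇒ m₂ = 64.01102
Σ(xᵢ − x̄)⁴ = 124696.6298 ⇒ m₄ = 17813.80425
m₂² = 4097.41073
g_2 = m₄/m₂² − 3 = 4.34758 − 3 ≈ 1.3476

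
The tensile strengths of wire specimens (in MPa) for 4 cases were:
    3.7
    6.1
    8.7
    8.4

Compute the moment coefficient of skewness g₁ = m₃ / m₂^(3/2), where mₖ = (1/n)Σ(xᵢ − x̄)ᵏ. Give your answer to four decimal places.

x̄ = (3.7 + 6.1 + 8.7 + 8.4) / 4 = 6.7250
deviations (xᵢ − x̄): -3.0250, -0.6250, 1.9750, 1.6750
Σ(xᵢ − x̄)² = 16.2475 ⇒ m₂ = 16.2475/4 = 4.06187
Σ(xᵢ − x̄)³ = -15.5216 ⇒ m₃ = -15.5216/4 = -3.88041
m₂^(3/2) = 4.06187^(1.5) = 8.18634
g₁ = m₃ / m₂^(3/2) = -3.88041 / 8.18634 ≈ -0.4740

-0.4740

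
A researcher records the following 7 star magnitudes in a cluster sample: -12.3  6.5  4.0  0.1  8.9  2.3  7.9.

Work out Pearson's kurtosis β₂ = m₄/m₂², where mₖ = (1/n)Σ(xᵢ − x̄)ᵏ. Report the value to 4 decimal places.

x̄ = 2.4857
Σ(xᵢ − x̄)² = 313.2086 ⇒ m₂ = 44.74408
Σ(xᵢ − x̄)⁴ = 50642.9660 ⇒ m₄ = 7234.70942
m₂² = 2002.03284
β₂ = m₄/m₂² = 7234.70942 / 2002.03284 ≈ 3.6137

3.6137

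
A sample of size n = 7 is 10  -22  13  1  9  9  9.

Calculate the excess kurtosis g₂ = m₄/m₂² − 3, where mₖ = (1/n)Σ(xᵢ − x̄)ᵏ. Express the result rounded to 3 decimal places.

x̄ = 4.1429
Σ(xᵢ − x̄)² = 876.8571 ⇒ m₂ = 125.26531
Σ(xᵢ − x̄)⁴ = 476200.9504 ⇒ m₄ = 68028.70721
m₂² = 15691.39692
g₂ = m₄/m₂² − 3 = 4.33541 − 3 ≈ 1.335

1.335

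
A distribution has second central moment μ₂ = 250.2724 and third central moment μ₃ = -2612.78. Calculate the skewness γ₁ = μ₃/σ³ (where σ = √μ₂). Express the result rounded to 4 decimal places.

-0.6599

σ = √μ₂ = √250.2724 = 15.82000
σ³ = μ₂^(3/2) = 3959.30937
γ₁ = μ₃/σ³ = -2612.78 / 3959.30937 ≈ -0.6599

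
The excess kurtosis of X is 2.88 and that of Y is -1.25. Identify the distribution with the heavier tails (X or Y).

X

Higher excess kurtosis ⇒ heavier tails relative to the normal distribution.
2.88 vs -1.25: the larger is 2.88, so X has heavier tails. (X is leptokurtic — heavier-than-normal tails; the other is platykurtic.)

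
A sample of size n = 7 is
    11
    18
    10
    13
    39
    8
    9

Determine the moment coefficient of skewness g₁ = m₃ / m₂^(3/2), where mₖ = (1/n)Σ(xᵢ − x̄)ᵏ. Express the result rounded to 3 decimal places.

x̄ = (11 + 18 + 10 + 13 + 39 + 8 + 9) / 7 = 15.4286
deviations (xᵢ − x̄): -4.4286, 2.5714, -5.4286, -2.4286, 23.5714, -7.4286, -6.4286
Σ(xᵢ − x̄)² = 713.7143 ⇒ m₂ = 713.7143/7 = 101.95918
Σ(xᵢ − x̄)³ = 12176.8163 ⇒ m₃ = 12176.8163/7 = 1739.54519
m₂^(3/2) = 101.95918^(1.5) = 1029.53123
g₁ = m₃ / m₂^(3/2) = 1739.54519 / 1029.53123 ≈ 1.690

1.690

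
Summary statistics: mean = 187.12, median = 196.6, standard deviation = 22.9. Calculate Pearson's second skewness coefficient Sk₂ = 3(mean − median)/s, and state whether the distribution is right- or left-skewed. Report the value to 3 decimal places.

Sk₂ = 3(187.12 − 196.6) / 22.9 = 3 × -9.4800 / 22.9
    = -28.4400 / 22.9 ≈ -1.242
Sk₂ < 0 ⇒ mean < median ⇒ left-skewed (negative skew).

-1.242, left-skewed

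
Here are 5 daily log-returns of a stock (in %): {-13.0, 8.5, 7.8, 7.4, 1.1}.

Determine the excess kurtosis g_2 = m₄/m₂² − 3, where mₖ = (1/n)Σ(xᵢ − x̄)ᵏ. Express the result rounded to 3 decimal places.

x̄ = 2.3600
Σ(xᵢ − x̄)² = 330.2120 ⇒ m₂ = 66.04240
Σ(xᵢ − x̄)⁴ = 58607.5789 ⇒ m₄ = 11721.51578
m₂² = 4361.59860
g_2 = m₄/m₂² − 3 = 2.68744 − 3 ≈ -0.313

-0.313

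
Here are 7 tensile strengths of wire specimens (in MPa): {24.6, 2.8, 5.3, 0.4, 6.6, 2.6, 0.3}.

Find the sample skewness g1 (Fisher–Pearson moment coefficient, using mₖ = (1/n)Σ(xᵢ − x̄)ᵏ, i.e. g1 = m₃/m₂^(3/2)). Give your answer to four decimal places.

1.7333

x̄ = (24.6 + 2.8 + 5.3 + 0.4 + 6.6 + 2.6 + 0.3) / 7 = 6.0857
deviations (xᵢ − x̄): 18.5143, -3.2857, -0.7857, -5.6857, 0.5143, -3.4857, -5.7857
Σ(xᵢ − x̄)² = 432.4086 ⇒ m₂ = 432.4086/7 = 61.77265
Σ(xᵢ − x̄)³ = 5890.6528 ⇒ m₃ = 5890.6528/7 = 841.52183
m₂^(3/2) = 61.77265^(1.5) = 485.50575
g1 = m₃ / m₂^(3/2) = 841.52183 / 485.50575 ≈ 1.7333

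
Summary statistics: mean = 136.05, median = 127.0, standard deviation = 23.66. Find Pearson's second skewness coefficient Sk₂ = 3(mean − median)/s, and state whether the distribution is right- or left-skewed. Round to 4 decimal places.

Sk₂ = 3(136.05 − 127.0) / 23.66 = 3 × 9.0500 / 23.66
    = 27.1500 / 23.66 ≈ 1.1475
Sk₂ > 0 ⇒ mean > median ⇒ right-skewed (positive skew).

1.1475, right-skewed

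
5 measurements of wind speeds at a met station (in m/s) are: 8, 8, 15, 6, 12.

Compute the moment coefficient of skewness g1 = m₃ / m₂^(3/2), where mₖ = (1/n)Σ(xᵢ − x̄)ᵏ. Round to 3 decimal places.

0.494

x̄ = (8 + 8 + 15 + 6 + 12) / 5 = 9.8000
deviations (xᵢ − x̄): -1.8000, -1.8000, 5.2000, -3.8000, 2.2000
Σ(xᵢ − x̄)² = 52.8000 ⇒ m₂ = 52.8000/5 = 10.56000
Σ(xᵢ − x̄)³ = 84.7200 ⇒ m₃ = 84.7200/5 = 16.94400
m₂^(3/2) = 10.56000^(1.5) = 34.31594
g1 = m₃ / m₂^(3/2) = 16.94400 / 34.31594 ≈ 0.494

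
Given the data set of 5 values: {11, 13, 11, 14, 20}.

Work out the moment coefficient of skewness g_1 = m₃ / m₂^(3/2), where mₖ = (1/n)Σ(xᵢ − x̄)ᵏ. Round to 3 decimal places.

1.069

x̄ = (11 + 13 + 11 + 14 + 20) / 5 = 13.8000
deviations (xᵢ − x̄): -2.8000, -0.8000, -2.8000, 0.2000, 6.2000
Σ(xᵢ − x̄)² = 54.8000 ⇒ m₂ = 54.8000/5 = 10.96000
Σ(xᵢ − x̄)³ = 193.9200 ⇒ m₃ = 193.9200/5 = 38.78400
m₂^(3/2) = 10.96000^(1.5) = 36.28406
g_1 = m₃ / m₂^(3/2) = 38.78400 / 36.28406 ≈ 1.069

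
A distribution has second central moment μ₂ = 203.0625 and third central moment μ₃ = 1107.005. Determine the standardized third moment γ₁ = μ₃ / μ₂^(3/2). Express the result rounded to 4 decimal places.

σ = √μ₂ = √203.0625 = 14.25000
σ³ = μ₂^(3/2) = 2893.64063
γ₁ = μ₃/σ³ = 1107.005 / 2893.64063 ≈ 0.3826

0.3826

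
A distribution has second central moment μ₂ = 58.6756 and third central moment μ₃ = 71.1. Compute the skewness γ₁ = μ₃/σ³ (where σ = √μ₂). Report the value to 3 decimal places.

σ = √μ₂ = √58.6756 = 7.66000
σ³ = μ₂^(3/2) = 449.45510
γ₁ = μ₃/σ³ = 71.1 / 449.45510 ≈ 0.158

0.158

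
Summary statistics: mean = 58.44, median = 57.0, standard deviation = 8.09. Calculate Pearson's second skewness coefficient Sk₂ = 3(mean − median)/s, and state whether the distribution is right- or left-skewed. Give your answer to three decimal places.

0.534, right-skewed

Sk₂ = 3(58.44 − 57.0) / 8.09 = 3 × 1.4400 / 8.09
    = 4.3200 / 8.09 ≈ 0.534
Sk₂ > 0 ⇒ mean > median ⇒ right-skewed (positive skew).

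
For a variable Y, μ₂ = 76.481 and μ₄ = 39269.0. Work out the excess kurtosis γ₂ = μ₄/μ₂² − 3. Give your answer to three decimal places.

3.713

μ₂² = 76.481² = 5849.34336
μ₄/μ₂² = 39269.0 / 5849.34336 = 6.71340
γ₂ = 6.71340 − 3 ≈ 3.713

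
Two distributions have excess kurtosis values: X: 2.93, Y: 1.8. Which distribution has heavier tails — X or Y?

Higher excess kurtosis ⇒ heavier tails relative to the normal distribution.
2.93 vs 1.8: the larger is 2.93, so X has heavier tails.

X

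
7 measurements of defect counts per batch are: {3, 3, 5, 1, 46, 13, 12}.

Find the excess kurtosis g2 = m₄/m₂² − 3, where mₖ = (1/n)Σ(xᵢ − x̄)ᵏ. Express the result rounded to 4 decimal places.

1.3811

x̄ = 11.8571
Σ(xᵢ − x̄)² = 1488.8571 ⇒ m₂ = 212.69388
Σ(xᵢ − x̄)⁴ = 1387353.6035 ⇒ m₄ = 198193.37193
m₂² = 45238.68555
g2 = m₄/m₂² − 3 = 4.38106 − 3 ≈ 1.3811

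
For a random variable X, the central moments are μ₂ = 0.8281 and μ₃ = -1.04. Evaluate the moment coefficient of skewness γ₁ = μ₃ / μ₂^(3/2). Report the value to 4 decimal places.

σ = √μ₂ = √0.8281 = 0.91000
σ³ = μ₂^(3/2) = 0.75357
γ₁ = μ₃/σ³ = -1.04 / 0.75357 ≈ -1.3801

-1.3801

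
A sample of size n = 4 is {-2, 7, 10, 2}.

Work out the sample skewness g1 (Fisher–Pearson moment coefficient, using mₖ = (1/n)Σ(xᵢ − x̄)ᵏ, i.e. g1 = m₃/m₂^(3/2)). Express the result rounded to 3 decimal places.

-0.114

x̄ = (-2 + 7 + 10 + 2) / 4 = 4.2500
deviations (xᵢ − x̄): -6.2500, 2.7500, 5.7500, -2.2500
Σ(xᵢ − x̄)² = 84.7500 ⇒ m₂ = 84.7500/4 = 21.18750
Σ(xᵢ − x̄)³ = -44.6250 ⇒ m₃ = -44.6250/4 = -11.15625
m₂^(3/2) = 21.18750^(1.5) = 97.52581
g1 = m₃ / m₂^(3/2) = -11.15625 / 97.52581 ≈ -0.114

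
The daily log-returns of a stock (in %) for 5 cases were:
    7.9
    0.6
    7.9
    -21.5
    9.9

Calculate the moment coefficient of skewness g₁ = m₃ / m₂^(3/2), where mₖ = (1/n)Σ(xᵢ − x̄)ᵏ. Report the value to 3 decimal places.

-1.252

x̄ = (7.9 + 0.6 + 7.9 - 21.5 + 9.9) / 5 = 0.9600
deviations (xᵢ − x̄): 6.9400, -0.3600, 6.9400, -22.4600, 8.9400
Σ(xᵢ − x̄)² = 680.8320 ⇒ m₂ = 680.8320/5 = 136.16640
Σ(xᵢ − x̄)³ = -9947.0018 ⇒ m₃ = -9947.0018/5 = -1989.40037
m₂^(3/2) = 136.16640^(1.5) = 1588.93062
g₁ = m₃ / m₂^(3/2) = -1989.40037 / 1588.93062 ≈ -1.252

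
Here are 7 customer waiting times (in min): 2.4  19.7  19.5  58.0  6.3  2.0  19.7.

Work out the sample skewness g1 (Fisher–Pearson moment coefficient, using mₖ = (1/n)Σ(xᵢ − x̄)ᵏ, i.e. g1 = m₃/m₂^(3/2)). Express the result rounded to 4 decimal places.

x̄ = (2.4 + 19.7 + 19.5 + 58.0 + 6.3 + 2.0 + 19.7) / 7 = 18.2286
deviations (xᵢ − x̄): -15.8286, 1.4714, 1.2714, 39.7714, -11.9286, -16.2286, 1.4714
Σ(xᵢ − x̄)² = 2243.9143 ⇒ m₂ = 2243.9143/7 = 320.55918
Σ(xᵢ − x̄)³ = 52980.4043 ⇒ m₃ = 52980.4043/7 = 7568.62919
m₂^(3/2) = 320.55918^(1.5) = 5739.34505
g1 = m₃ / m₂^(3/2) = 7568.62919 / 5739.34505 ≈ 1.3187

1.3187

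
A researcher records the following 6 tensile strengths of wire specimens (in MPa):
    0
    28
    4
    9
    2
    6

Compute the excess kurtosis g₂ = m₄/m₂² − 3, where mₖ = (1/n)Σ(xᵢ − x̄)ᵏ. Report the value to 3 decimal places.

x̄ = 8.1667
Σ(xᵢ − x̄)² = 520.8333 ⇒ m₂ = 86.80556
Σ(xᵢ − x̄)⁴ = 160951.1528 ⇒ m₄ = 26825.19213
m₂² = 7535.20448
g₂ = m₄/m₂² − 3 = 3.55998 − 3 ≈ 0.560

0.560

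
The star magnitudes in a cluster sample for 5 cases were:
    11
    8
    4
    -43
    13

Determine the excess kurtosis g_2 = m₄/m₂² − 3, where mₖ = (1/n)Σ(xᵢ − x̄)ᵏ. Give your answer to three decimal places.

0.145

x̄ = -1.4000
Σ(xᵢ − x̄)² = 2209.2000 ⇒ m₂ = 441.84000
Σ(xᵢ − x̄)⁴ = 3070136.0160 ⇒ m₄ = 614027.20320
m₂² = 195222.58560
g_2 = m₄/m₂² − 3 = 3.14527 − 3 ≈ 0.145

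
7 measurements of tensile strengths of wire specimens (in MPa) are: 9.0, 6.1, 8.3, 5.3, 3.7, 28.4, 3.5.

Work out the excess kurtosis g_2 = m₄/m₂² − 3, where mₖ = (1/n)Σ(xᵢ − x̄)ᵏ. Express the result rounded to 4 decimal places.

x̄ = 9.1857
Σ(xᵢ − x̄)² = 457.0486 ⇒ m₂ = 65.29265
Σ(xᵢ − x̄)⁴ = 138570.2528 ⇒ m₄ = 19795.75040
m₂² = 4263.13054
g_2 = m₄/m₂² − 3 = 4.64348 − 3 ≈ 1.6435

1.6435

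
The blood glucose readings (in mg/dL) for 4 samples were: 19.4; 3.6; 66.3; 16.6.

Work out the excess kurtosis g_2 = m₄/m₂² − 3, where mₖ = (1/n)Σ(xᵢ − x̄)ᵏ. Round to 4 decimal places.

-0.8001

x̄ = 26.4750
Σ(xᵢ − x̄)² = 2256.8675 ⇒ m₂ = 564.21688
Σ(xᵢ − x̄)⁴ = 2801314.9205 ⇒ m₄ = 700328.73011
m₂² = 318340.68203
g_2 = m₄/m₂² − 3 = 2.19993 − 3 ≈ -0.8001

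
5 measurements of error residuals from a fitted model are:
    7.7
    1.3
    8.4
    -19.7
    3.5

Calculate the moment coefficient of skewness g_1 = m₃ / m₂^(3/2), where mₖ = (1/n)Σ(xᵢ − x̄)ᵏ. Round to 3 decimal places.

-1.265

x̄ = (7.7 + 1.3 + 8.4 - 19.7 + 3.5) / 5 = 0.2400
deviations (xᵢ − x̄): 7.4600, 1.0600, 8.1600, -19.9400, 3.2600
Σ(xᵢ − x̄)² = 531.5920 ⇒ m₂ = 531.5920/5 = 106.31840
Σ(xᵢ − x̄)³ = -6933.8794 ⇒ m₃ = -6933.8794/5 = -1386.77587
m₂^(3/2) = 106.31840^(1.5) = 1096.25768
g_1 = m₃ / m₂^(3/2) = -1386.77587 / 1096.25768 ≈ -1.265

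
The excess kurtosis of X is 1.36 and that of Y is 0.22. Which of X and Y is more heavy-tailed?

X

Higher excess kurtosis ⇒ heavier tails relative to the normal distribution.
1.36 vs 0.22: the larger is 1.36, so X has heavier tails.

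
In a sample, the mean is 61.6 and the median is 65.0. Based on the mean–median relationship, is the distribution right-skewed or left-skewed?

left-skewed

mean − median = 61.6 − 65.0 = -3.4
mean < median ⇒ the longer tail is on the left ⇒ left-skewed (negatively skewed).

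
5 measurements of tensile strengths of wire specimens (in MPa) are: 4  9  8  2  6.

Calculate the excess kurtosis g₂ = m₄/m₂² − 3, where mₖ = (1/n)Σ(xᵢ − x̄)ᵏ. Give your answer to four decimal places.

-1.3859

x̄ = 5.8000
Σ(xᵢ − x̄)² = 32.8000 ⇒ m₂ = 6.56000
Σ(xᵢ − x̄)⁴ = 347.2960 ⇒ m₄ = 69.45920
m₂² = 43.03360
g₂ = m₄/m₂² − 3 = 1.61407 − 3 ≈ -1.3859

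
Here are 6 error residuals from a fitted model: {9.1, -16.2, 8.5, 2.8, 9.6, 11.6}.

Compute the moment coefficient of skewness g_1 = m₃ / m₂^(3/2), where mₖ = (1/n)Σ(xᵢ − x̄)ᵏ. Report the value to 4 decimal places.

-1.5011

x̄ = (9.1 - 16.2 + 8.5 + 2.8 + 9.6 + 11.6) / 6 = 4.2333
deviations (xᵢ − x̄): 4.8667, -20.4333, 4.2667, -1.4333, 5.3667, 7.3667
Σ(xᵢ − x̄)² = 544.5333 ⇒ m₂ = 544.5333/6 = 90.75556
Σ(xᵢ − x̄)³ = -7787.0176 ⇒ m₃ = -7787.0176/6 = -1297.83626
m₂^(3/2) = 90.75556^(1.5) = 864.58925
g_1 = m₃ / m₂^(3/2) = -1297.83626 / 864.58925 ≈ -1.5011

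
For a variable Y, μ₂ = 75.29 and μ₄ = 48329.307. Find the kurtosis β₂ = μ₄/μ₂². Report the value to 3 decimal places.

μ₂² = 75.29² = 5668.58410
μ₄/μ₂² = 48329.307 / 5668.58410 = 8.52582
β₂ ≈ 8.526

8.526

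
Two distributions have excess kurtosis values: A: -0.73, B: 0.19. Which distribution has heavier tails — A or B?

B

Higher excess kurtosis ⇒ heavier tails relative to the normal distribution.
-0.73 vs 0.19: the larger is 0.19, so B has heavier tails. (B is leptokurtic — heavier-than-normal tails; the other is platykurtic.)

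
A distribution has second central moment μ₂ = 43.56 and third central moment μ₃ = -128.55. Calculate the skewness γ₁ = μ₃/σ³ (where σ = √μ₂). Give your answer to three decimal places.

-0.447

σ = √μ₂ = √43.56 = 6.60000
σ³ = μ₂^(3/2) = 287.49600
γ₁ = μ₃/σ³ = -128.55 / 287.49600 ≈ -0.447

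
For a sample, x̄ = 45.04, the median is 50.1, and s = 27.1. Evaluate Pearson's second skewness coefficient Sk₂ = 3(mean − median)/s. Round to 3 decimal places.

-0.560

Sk₂ = 3(45.04 − 50.1) / 27.1 = 3 × -5.0600 / 27.1
    = -15.1800 / 27.1 ≈ -0.560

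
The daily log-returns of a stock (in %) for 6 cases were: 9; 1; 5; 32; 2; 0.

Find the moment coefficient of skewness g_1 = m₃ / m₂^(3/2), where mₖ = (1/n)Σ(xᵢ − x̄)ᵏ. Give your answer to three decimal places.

1.520

x̄ = (9 + 1 + 5 + 32 + 2 + 0) / 6 = 8.1667
deviations (xᵢ − x̄): 0.8333, -7.1667, -3.1667, 23.8333, -6.1667, -8.1667
Σ(xᵢ − x̄)² = 734.8333 ⇒ m₂ = 734.8333/6 = 122.47222
Σ(xᵢ − x̄)³ = 12359.5556 ⇒ m₃ = 12359.5556/6 = 2059.92593
m₂^(3/2) = 122.47222^(1.5) = 1355.36541
g_1 = m₃ / m₂^(3/2) = 2059.92593 / 1355.36541 ≈ 1.520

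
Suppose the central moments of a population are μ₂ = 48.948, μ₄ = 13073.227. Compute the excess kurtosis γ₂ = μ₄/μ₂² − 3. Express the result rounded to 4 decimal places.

μ₂² = 48.948² = 2395.90670
μ₄/μ₂² = 13073.227 / 2395.90670 = 5.45648
γ₂ = 5.45648 − 3 ≈ 2.4565

2.4565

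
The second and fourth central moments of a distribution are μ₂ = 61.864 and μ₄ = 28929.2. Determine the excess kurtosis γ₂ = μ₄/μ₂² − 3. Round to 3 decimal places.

4.559

μ₂² = 61.864² = 3827.15450
μ₄/μ₂² = 28929.2 / 3827.15450 = 7.55893
γ₂ = 7.55893 − 3 ≈ 4.559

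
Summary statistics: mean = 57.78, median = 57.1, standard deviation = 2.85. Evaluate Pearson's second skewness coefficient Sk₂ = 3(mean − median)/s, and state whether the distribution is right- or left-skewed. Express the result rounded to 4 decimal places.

0.7158, right-skewed

Sk₂ = 3(57.78 − 57.1) / 2.85 = 3 × 0.6800 / 2.85
    = 2.0400 / 2.85 ≈ 0.7158
Sk₂ > 0 ⇒ mean > median ⇒ right-skewed (positive skew).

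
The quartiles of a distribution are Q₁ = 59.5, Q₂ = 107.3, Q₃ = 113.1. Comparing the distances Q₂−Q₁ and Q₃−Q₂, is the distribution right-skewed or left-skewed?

left-skewed

Q₂ − Q₁ = 47.8;  Q₃ − Q₂ = 5.8
Q₂ − Q₁ > Q₃ − Q₂ ⇒ the lower half is more spread out ⇒ left-skewed.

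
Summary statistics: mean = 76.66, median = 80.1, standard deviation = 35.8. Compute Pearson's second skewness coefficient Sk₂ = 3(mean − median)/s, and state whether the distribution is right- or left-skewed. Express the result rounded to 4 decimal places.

-0.2883, left-skewed

Sk₂ = 3(76.66 − 80.1) / 35.8 = 3 × -3.4400 / 35.8
    = -10.3200 / 35.8 ≈ -0.2883
Sk₂ < 0 ⇒ mean < median ⇒ left-skewed (negative skew).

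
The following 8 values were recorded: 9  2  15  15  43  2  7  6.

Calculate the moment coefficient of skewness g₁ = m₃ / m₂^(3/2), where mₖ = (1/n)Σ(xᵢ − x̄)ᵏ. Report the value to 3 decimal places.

1.673

x̄ = (9 + 2 + 15 + 15 + 43 + 2 + 7 + 6) / 8 = 12.3750
deviations (xᵢ − x̄): -3.3750, -10.3750, 2.6250, 2.6250, 30.6250, -10.3750, -5.3750, -6.3750
Σ(xᵢ − x̄)² = 1247.8750 ⇒ m₂ = 1247.8750/8 = 155.98438
Σ(xᵢ − x̄)³ = 26072.7188 ⇒ m₃ = 26072.7188/8 = 3259.08984
m₂^(3/2) = 155.98438^(1.5) = 1948.14665
g₁ = m₃ / m₂^(3/2) = 3259.08984 / 1948.14665 ≈ 1.673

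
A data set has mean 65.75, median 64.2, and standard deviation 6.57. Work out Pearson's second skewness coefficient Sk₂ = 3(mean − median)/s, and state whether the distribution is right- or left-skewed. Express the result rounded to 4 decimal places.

Sk₂ = 3(65.75 − 64.2) / 6.57 = 3 × 1.5500 / 6.57
    = 4.6500 / 6.57 ≈ 0.7078
Sk₂ > 0 ⇒ mean > median ⇒ right-skewed (positive skew).

0.7078, right-skewed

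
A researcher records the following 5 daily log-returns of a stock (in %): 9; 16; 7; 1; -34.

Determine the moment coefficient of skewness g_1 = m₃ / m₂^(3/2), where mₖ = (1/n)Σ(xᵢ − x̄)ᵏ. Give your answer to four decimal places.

x̄ = (9 + 16 + 7 + 1 - 34) / 5 = -0.2000
deviations (xᵢ − x̄): 9.2000, 16.2000, 7.2000, 1.2000, -33.8000
Σ(xᵢ − x̄)² = 1542.8000 ⇒ m₂ = 1542.8000/5 = 308.56000
Σ(xᵢ − x̄)³ = -33209.2800 ⇒ m₃ = -33209.2800/5 = -6641.85600
m₂^(3/2) = 308.56000^(1.5) = 5420.12670
g_1 = m₃ / m₂^(3/2) = -6641.85600 / 5420.12670 ≈ -1.2254

-1.2254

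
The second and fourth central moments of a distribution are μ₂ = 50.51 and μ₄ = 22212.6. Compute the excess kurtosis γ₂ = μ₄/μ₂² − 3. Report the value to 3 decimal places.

μ₂² = 50.51² = 2551.26010
μ₄/μ₂² = 22212.6 / 2551.26010 = 8.70652
γ₂ = 8.70652 − 3 ≈ 5.707

5.707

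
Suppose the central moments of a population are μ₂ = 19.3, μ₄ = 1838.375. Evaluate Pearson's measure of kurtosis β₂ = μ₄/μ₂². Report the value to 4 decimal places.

μ₂² = 19.3² = 372.49000
μ₄/μ₂² = 1838.375 / 372.49000 = 4.93537
β₂ ≈ 4.9354

4.9354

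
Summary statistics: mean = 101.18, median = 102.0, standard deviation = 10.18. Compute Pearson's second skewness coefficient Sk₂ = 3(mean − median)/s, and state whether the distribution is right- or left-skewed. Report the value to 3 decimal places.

Sk₂ = 3(101.18 − 102.0) / 10.18 = 3 × -0.8200 / 10.18
    = -2.4600 / 10.18 ≈ -0.242
Sk₂ < 0 ⇒ mean < median ⇒ left-skewed (negative skew).

-0.242, left-skewed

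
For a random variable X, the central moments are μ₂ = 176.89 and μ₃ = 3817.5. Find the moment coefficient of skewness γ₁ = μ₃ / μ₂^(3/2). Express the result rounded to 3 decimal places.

1.623

σ = √μ₂ = √176.89 = 13.30000
σ³ = μ₂^(3/2) = 2352.63700
γ₁ = μ₃/σ³ = 3817.5 / 2352.63700 ≈ 1.623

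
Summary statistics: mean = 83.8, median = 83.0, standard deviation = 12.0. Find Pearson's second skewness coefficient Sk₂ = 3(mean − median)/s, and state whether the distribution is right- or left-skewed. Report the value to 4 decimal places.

Sk₂ = 3(83.8 − 83.0) / 12.0 = 3 × 0.8000 / 12.0
    = 2.4000 / 12.0 ≈ 0.2000
Sk₂ > 0 ⇒ mean > median ⇒ right-skewed (positive skew).

0.2000, right-skewed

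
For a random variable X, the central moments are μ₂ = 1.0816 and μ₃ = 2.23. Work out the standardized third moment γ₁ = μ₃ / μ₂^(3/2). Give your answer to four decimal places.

σ = √μ₂ = √1.0816 = 1.04000
σ³ = μ₂^(3/2) = 1.12486
γ₁ = μ₃/σ³ = 2.23 / 1.12486 ≈ 1.9825

1.9825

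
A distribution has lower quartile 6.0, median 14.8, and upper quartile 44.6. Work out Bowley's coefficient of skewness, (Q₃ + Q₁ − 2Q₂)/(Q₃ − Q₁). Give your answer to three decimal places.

0.544

numerator: Q₃ + Q₁ − 2Q₂ = 44.6 + 6.0 − 2×14.8 = 21.0000
denominator: Q₃ − Q₁ = 44.6 − 6.0 = 38.6000
Bowley skewness = 21.0000 / 38.6000 ≈ 0.544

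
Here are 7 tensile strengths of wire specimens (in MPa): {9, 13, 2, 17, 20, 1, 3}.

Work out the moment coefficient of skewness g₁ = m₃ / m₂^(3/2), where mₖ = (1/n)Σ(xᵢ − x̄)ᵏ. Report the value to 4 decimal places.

0.2172

x̄ = (9 + 13 + 2 + 17 + 20 + 1 + 3) / 7 = 9.2857
deviations (xᵢ − x̄): -0.2857, 3.7143, -7.2857, 7.7143, 10.7143, -8.2857, -6.2857
Σ(xᵢ − x̄)² = 349.4286 ⇒ m₂ = 349.4286/7 = 49.91837
Σ(xᵢ − x̄)³ = 536.3265 ⇒ m₃ = 536.3265/7 = 76.61808
m₂^(3/2) = 49.91837^(1.5) = 352.68790
g₁ = m₃ / m₂^(3/2) = 76.61808 / 352.68790 ≈ 0.2172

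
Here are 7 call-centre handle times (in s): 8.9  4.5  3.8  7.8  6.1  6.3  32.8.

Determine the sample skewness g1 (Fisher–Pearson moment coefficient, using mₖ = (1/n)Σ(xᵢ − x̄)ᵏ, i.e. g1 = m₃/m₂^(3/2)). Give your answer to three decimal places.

1.916

x̄ = (8.9 + 4.5 + 3.8 + 7.8 + 6.1 + 6.3 + 32.8) / 7 = 10.0286
deviations (xᵢ − x̄): -1.1286, -5.5286, -6.2286, -2.2286, -3.9286, -3.7286, 22.7714
Σ(xᵢ − x̄)² = 623.4743 ⇒ m₂ = 623.4743/7 = 89.06776
Σ(xᵢ − x̄)³ = 11272.2572 ⇒ m₃ = 11272.2572/7 = 1610.32245
m₂^(3/2) = 89.06776^(1.5) = 840.58330
g1 = m₃ / m₂^(3/2) = 1610.32245 / 840.58330 ≈ 1.916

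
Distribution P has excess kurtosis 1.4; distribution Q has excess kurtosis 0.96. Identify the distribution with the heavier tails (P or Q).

Higher excess kurtosis ⇒ heavier tails relative to the normal distribution.
1.4 vs 0.96: the larger is 1.4, so P has heavier tails.

P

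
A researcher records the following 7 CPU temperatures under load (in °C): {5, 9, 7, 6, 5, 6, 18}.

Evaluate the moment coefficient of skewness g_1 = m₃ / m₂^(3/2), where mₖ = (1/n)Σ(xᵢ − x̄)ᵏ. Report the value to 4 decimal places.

x̄ = (5 + 9 + 7 + 6 + 5 + 6 + 18) / 7 = 8.0000
deviations (xᵢ − x̄): -3.0000, 1.0000, -1.0000, -2.0000, -3.0000, -2.0000, 10.0000
Σ(xᵢ − x̄)² = 128.0000 ⇒ m₂ = 128.0000/7 = 18.28571
Σ(xᵢ − x̄)³ = 930.0000 ⇒ m₃ = 930.0000/7 = 132.85714
m₂^(3/2) = 18.28571^(1.5) = 78.19300
g_1 = m₃ / m₂^(3/2) = 132.85714 / 78.19300 ≈ 1.6991

1.6991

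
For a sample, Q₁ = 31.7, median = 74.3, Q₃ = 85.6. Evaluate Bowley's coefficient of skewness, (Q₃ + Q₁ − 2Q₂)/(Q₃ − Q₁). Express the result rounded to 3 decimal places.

-0.581

numerator: Q₃ + Q₁ − 2Q₂ = 85.6 + 31.7 − 2×74.3 = -31.3000
denominator: Q₃ − Q₁ = 85.6 − 31.7 = 53.9000
Bowley skewness = -31.3000 / 53.9000 ≈ -0.581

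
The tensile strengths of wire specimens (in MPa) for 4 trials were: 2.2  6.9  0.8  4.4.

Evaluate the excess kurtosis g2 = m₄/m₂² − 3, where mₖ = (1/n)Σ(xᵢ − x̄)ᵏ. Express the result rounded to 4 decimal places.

-1.3682

x̄ = 3.5750
Σ(xᵢ − x̄)² = 21.3275 ⇒ m₂ = 5.33188
Σ(xᵢ − x̄)⁴ = 185.5642 ⇒ m₄ = 46.39105
m₂² = 28.42889
g2 = m₄/m₂² − 3 = 1.63183 − 3 ≈ -1.3682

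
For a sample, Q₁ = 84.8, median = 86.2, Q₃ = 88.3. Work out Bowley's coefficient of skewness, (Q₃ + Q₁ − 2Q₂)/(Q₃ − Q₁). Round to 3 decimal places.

numerator: Q₃ + Q₁ − 2Q₂ = 88.3 + 84.8 − 2×86.2 = 0.7000
denominator: Q₃ − Q₁ = 88.3 − 84.8 = 3.5000
Bowley skewness = 0.7000 / 3.5000 ≈ 0.200

0.200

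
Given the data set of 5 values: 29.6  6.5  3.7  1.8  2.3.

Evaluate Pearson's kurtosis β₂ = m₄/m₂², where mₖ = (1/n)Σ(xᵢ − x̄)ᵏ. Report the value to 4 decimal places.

x̄ = 8.7800
Σ(xᵢ − x̄)² = 555.1880 ⇒ m₂ = 111.03760
Σ(xᵢ − x̄)⁴ = 192728.1863 ⇒ m₄ = 38545.63725
m₂² = 12329.34861
β₂ = m₄/m₂² = 38545.63725 / 12329.34861 ≈ 3.1263

3.1263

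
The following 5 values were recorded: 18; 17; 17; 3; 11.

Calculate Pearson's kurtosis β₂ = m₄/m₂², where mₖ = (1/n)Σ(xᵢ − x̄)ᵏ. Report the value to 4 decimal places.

x̄ = 13.2000
Σ(xᵢ − x̄)² = 160.8000 ⇒ m₂ = 32.16000
Σ(xᵢ − x̄)⁴ = 11795.6160 ⇒ m₄ = 2359.12320
m₂² = 1034.26560
β₂ = m₄/m₂² = 2359.12320 / 1034.26560 ≈ 2.2810

2.2810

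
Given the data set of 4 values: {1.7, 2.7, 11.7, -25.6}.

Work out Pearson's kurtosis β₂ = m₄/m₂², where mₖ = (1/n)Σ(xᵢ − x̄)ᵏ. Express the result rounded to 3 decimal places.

x̄ = -2.3750
Σ(xᵢ − x̄)² = 779.8675 ⇒ m₂ = 194.96688
Σ(xᵢ − x̄)⁴ = 331137.9719 ⇒ m₄ = 82784.49298
m₂² = 38012.08235
β₂ = m₄/m₂² = 82784.49298 / 38012.08235 ≈ 2.178

2.178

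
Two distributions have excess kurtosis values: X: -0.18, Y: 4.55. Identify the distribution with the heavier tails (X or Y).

Y

Higher excess kurtosis ⇒ heavier tails relative to the normal distribution.
-0.18 vs 4.55: the larger is 4.55, so Y has heavier tails. (Y is leptokurtic — heavier-than-normal tails; the other is platykurtic.)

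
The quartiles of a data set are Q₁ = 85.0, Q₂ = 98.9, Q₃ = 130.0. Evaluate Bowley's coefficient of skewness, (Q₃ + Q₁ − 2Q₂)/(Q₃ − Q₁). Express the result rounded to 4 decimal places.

numerator: Q₃ + Q₁ − 2Q₂ = 130.0 + 85.0 − 2×98.9 = 17.2000
denominator: Q₃ − Q₁ = 130.0 − 85.0 = 45.0000
Bowley skewness = 17.2000 / 45.0000 ≈ 0.3822

0.3822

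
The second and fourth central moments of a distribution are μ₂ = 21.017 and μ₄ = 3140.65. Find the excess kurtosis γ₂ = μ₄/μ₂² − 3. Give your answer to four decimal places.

μ₂² = 21.017² = 441.71429
μ₄/μ₂² = 3140.65 / 441.71429 = 7.11014
γ₂ = 7.11014 − 3 ≈ 4.1101

4.1101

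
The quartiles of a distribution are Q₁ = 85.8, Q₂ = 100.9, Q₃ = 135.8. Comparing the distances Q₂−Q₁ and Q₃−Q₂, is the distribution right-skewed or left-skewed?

Q₂ − Q₁ = 15.1;  Q₃ − Q₂ = 34.9
Q₃ − Q₂ > Q₂ − Q₁ ⇒ the upper half is more spread out ⇒ right-skewed.

right-skewed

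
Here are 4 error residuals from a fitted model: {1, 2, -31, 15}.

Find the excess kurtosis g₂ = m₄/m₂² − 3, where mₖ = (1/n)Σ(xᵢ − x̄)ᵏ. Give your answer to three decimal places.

-0.863

x̄ = -3.2500
Σ(xᵢ − x̄)² = 1148.7500 ⇒ m₂ = 287.18750
Σ(xᵢ − x̄)⁴ = 705012.8281 ⇒ m₄ = 176253.20703
m₂² = 82476.66016
g₂ = m₄/m₂² − 3 = 2.13701 − 3 ≈ -0.863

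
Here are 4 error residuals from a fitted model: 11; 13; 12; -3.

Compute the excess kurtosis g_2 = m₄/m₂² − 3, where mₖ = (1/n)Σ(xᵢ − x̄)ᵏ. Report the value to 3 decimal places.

x̄ = 8.2500
Σ(xᵢ − x̄)² = 170.7500 ⇒ m₂ = 42.68750
Σ(xᵢ − x̄)⁴ = 16782.0781 ⇒ m₄ = 4195.51953
m₂² = 1822.22266
g_2 = m₄/m₂² − 3 = 2.30242 − 3 ≈ -0.698

-0.698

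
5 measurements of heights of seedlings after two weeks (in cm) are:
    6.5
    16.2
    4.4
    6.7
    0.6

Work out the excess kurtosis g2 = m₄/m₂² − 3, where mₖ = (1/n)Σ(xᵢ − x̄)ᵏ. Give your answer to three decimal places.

-0.402

x̄ = 6.8800
Σ(xᵢ − x̄)² = 132.6280 ⇒ m₂ = 26.52560
Σ(xᵢ − x̄)⁴ = 9138.3132 ⇒ m₄ = 1827.66265
m₂² = 703.60746
g2 = m₄/m₂² − 3 = 2.59756 − 3 ≈ -0.402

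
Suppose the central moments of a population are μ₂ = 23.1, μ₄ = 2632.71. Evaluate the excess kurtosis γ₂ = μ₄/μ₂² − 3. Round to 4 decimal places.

1.9338

μ₂² = 23.1² = 533.61000
μ₄/μ₂² = 2632.71 / 533.61000 = 4.93377
γ₂ = 4.93377 − 3 ≈ 1.9338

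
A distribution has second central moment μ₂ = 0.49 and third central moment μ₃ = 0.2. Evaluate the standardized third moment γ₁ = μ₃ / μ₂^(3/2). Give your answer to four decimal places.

σ = √μ₂ = √0.49 = 0.70000
σ³ = μ₂^(3/2) = 0.34300
γ₁ = μ₃/σ³ = 0.2 / 0.34300 ≈ 0.5831

0.5831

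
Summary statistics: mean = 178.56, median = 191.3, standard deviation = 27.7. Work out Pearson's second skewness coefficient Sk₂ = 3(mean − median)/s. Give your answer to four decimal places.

Sk₂ = 3(178.56 − 191.3) / 27.7 = 3 × -12.7400 / 27.7
    = -38.2200 / 27.7 ≈ -1.3798

-1.3798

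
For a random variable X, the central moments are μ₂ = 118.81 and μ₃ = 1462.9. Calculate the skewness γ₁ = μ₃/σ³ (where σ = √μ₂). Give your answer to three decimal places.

1.130

σ = √μ₂ = √118.81 = 10.90000
σ³ = μ₂^(3/2) = 1295.02900
γ₁ = μ₃/σ³ = 1462.9 / 1295.02900 ≈ 1.130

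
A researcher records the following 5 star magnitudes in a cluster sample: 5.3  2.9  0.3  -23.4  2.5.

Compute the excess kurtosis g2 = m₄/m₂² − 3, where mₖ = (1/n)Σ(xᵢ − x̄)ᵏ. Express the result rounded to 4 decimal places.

x̄ = -2.4800
Σ(xᵢ − x̄)² = 559.6480 ⇒ m₂ = 111.92960
Σ(xᵢ − x̄)⁴ = 196710.6249 ⇒ m₄ = 39342.12499
m₂² = 12528.23536
g2 = m₄/m₂² − 3 = 3.14028 − 3 ≈ 0.1403

0.1403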